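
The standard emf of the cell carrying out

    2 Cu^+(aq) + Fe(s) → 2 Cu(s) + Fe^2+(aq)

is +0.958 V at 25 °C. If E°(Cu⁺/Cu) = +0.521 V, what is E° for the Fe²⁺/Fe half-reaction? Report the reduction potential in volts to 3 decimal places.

In the reaction as written the Cu⁺/Cu couple is reduced (cathode) and Fe²⁺/Fe is oxidized (anode), so E°cell = E°(Cu⁺/Cu) − E°(Fe²⁺/Fe).
E°(Fe²⁺/Fe) = E°(cathode) − E°cell = +0.521 − (+0.958) = −0.437 V.

−0.437 V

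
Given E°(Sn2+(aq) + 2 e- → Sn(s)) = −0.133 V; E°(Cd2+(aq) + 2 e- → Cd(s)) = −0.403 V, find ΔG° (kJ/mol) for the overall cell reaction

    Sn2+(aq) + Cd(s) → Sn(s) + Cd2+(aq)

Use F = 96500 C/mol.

−52.1 kJ/mol

In the reaction as written Sn2+(aq) is reduced, so the Sn²⁺/Sn couple is the cathode and Cd²⁺/Cd is the anode.
E°cell = −0.133 − (−0.403) = +0.270 V; balancing electrons gives n = 2.
ΔG° = −nFE°cell = −(2)(96500)(+0.270) J/mol = −52.1 kJ/mol.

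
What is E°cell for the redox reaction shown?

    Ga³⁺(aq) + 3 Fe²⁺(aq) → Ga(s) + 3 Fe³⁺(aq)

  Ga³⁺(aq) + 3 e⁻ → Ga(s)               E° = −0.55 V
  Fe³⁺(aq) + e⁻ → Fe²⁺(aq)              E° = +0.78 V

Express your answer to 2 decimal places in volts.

In the reaction as written, Ga³⁺(aq) is reduced (cathode) and Fe³⁺(aq) is produced by oxidation at the anode.
E°cell = E°(cathode) − E°(anode) = −0.55 − (+0.78) = −1.33 V.
The negative E°cell means the reaction is non-spontaneous in the direction written.

−1.33 V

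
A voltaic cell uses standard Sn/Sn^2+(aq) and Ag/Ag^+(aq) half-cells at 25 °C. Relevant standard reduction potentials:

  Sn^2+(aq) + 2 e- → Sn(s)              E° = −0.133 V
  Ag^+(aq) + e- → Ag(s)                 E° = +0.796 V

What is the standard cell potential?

+0.929 V

The Ag⁺/Ag couple has the higher E°, so Ag ion is reduced (cathode) and Sn is oxidized (anode).
E°cell = E°(cathode) − E°(anode) = +0.796 − (−0.133) = +0.929 V.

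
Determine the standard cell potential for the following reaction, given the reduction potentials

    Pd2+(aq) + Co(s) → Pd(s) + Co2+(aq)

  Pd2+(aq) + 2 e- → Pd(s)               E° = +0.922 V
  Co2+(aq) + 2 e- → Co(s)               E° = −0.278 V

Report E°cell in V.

In the reaction as written, Pd2+(aq) is reduced (cathode) and Co2+(aq) is produced by oxidation at the anode.
E°cell = E°(cathode) − E°(anode) = +0.922 − (−0.278) = +1.200 V.

+1.200 V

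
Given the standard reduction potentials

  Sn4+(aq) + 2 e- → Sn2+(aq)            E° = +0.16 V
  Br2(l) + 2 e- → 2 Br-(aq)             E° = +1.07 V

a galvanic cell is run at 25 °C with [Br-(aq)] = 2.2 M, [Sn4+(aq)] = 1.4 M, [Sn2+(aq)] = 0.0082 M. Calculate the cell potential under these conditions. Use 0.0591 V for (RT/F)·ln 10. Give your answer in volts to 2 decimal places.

Since E°(Br₂/Br⁻) > E°(Sn⁴⁺/Sn²⁺), Br₂/Br⁻ serves as the cathode.
E°cell = +1.07 − (+0.16) = +0.91 V, with n = 2 electrons transferred.
The balanced reaction is Br2(l) + Sn2+(aq) → 2 Br-(aq) + Sn4+(aq), so Q = ([Br-(aq)]^2·[Sn4+(aq)]) / [Sn2+(aq)] = 826 and log Q = 2.917.
Applying E = E° − (RT ln10/nF)·log Q gives +0.91 − (0.0591/2)(2.917) = +0.82 V.

+0.82 V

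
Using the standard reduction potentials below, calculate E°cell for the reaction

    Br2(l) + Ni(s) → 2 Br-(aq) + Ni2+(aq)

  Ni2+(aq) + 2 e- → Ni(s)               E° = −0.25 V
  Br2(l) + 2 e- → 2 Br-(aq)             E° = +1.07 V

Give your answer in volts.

+1.32 V

Br2(l) gains electrons, so the Br₂/Br⁻ couple is the cathode; the Ni²⁺/Ni couple is the anode.
E°cell = E°(cathode) − E°(anode) = +1.07 − (−0.25) = +1.32 V.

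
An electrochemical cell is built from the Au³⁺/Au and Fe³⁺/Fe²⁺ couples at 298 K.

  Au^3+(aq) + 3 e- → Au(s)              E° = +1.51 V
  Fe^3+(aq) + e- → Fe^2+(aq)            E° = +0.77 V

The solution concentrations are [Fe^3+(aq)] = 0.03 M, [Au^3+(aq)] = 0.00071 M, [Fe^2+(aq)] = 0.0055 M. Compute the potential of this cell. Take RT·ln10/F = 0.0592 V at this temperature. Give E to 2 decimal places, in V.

+0.63 V

Au³⁺/Au is reduced (cathode, E° = +1.51 V) and Fe³⁺/Fe²⁺ is oxidized (anode).
The standard potential is +1.51 − (+0.77) = +0.74 V and the balanced reaction transfers n = 3 electrons.
The balanced reaction is Au^3+(aq) + 3 Fe^2+(aq) → Au(s) + 3 Fe^3+(aq), so Q = [Fe^3+(aq)]^3 / ([Au^3+(aq)]·[Fe^2+(aq)]^3) = 2.29×10^5 and log Q = 5.359.
Applying E = E° − (RT ln10/nF)·log Q gives +0.74 − (0.0592/3)(5.359) = +0.63 V.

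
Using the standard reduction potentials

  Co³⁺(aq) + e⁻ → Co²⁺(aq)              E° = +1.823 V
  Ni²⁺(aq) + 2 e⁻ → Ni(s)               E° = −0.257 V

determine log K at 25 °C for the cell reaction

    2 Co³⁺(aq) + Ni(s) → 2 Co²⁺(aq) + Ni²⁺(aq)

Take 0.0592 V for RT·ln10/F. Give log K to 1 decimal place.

The Co³⁺/Co²⁺ couple is reduced (cathode); E°cell = +1.823 − (−0.257) = +2.080 V with n = 2.
At equilibrium E = 0, so log K = nE°cell / 0.0592 = (2)(+2.080) / 0.0592 = 70.3.

log K = 70.3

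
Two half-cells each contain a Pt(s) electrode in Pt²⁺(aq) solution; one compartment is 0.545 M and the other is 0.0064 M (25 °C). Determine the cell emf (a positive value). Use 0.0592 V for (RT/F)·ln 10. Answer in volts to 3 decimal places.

For a concentration cell E°cell = 0, since both electrodes use the same couple.
The compartment with the higher Pt²⁺(aq) concentration (0.545 M) acts as the cathode; ions are reduced there and produced at the dilute (0.0064 M) anode.
With n = 2, Ecell = −(0.0592/2)·log([dilute]/[conc]) = −(0.0592/2)·log(0.0064/0.545) = +0.057 V.

0.057 V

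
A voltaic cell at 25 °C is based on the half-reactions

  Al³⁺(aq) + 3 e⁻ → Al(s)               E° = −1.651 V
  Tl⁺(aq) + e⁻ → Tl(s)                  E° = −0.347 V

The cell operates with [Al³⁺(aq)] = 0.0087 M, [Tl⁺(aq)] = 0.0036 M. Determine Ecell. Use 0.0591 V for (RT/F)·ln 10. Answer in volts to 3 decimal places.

+1.200 V

Tl⁺/Tl is reduced (cathode, E° = −0.347 V) and Al³⁺/Al is oxidized (anode).
E°cell = E°cat − E°an = −0.347 − (−1.651) = +1.304 V; n = 3.
Balancing gives 3 Tl⁺(aq) + Al(s) → 3 Tl(s) + Al³⁺(aq); hence Q = [Al³⁺(aq)] / [Tl⁺(aq)]^3 = 1.86×10^5 (log Q = 5.271).
By the Nernst equation, E = +1.304 − (0.0591/3)·(5.271) = +1.200 V.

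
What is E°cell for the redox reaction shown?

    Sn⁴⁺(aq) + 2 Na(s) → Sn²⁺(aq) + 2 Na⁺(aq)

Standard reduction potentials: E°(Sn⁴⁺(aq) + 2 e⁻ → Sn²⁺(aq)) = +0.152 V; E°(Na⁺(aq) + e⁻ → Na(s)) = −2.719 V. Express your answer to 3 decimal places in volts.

+2.871 V

In the reaction as written, Sn⁴⁺(aq) is reduced (cathode) and Na⁺(aq) is produced by oxidation at the anode.
E°cell = E°(cathode) − E°(anode) = +0.152 − (−2.719) = +2.871 V.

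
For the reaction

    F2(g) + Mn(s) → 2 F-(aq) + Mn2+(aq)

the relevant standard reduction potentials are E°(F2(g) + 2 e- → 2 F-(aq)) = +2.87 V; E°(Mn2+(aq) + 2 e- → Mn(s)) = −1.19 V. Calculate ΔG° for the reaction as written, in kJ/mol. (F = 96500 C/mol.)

In the reaction as written F2(g) is reduced, so the F₂/F⁻ couple is the cathode and Mn²⁺/Mn is the anode.
E°cell = +2.87 − (−1.19) = +4.06 V; balancing electrons gives n = 2.
ΔG° = −nFE°cell = −(2)(96500)(+4.06) J/mol = −784 kJ/mol.

−784 kJ/mol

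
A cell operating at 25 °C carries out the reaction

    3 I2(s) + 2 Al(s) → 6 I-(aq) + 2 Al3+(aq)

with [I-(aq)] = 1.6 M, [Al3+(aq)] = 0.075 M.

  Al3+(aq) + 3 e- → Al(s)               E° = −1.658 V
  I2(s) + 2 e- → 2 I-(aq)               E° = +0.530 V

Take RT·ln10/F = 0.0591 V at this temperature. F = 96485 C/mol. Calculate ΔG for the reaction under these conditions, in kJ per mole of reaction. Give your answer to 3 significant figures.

−1270 kJ/mol

The standard cell potential is +0.530 − (−1.658) = +2.188 V, with n = 6 electrons in the balanced equation.
The reaction quotient is [I-(aq)]^6·[Al3+(aq)]^2 = 0.0944; by Nernst, E = +2.188 − (0.0591/6)(−1.025) = +2.1981 V.
Then ΔG = −nFE = −6 × 96485 × +2.1981 J/mol = −1270 kJ/mol.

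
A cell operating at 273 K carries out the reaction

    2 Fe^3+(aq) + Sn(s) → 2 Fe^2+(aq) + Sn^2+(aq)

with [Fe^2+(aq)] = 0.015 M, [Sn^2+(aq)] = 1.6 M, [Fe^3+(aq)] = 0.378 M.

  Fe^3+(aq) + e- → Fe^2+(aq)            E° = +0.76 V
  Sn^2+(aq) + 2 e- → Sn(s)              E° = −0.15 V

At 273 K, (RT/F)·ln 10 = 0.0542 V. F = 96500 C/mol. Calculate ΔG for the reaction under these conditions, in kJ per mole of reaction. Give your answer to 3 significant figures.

E°cell = +0.76 − (−0.15) = +0.91 V; the balanced reaction transfers n = 2 electrons.
Q = ([Fe^2+(aq)]^2·[Sn^2+(aq)]) / [Fe^3+(aq)]^2 = 0.00252, so log Q = −2.599 and E = +0.91 − (0.0542/2)(−2.599) = +0.9804 V.
ΔG = −nFE = −(2)(96500)(+0.9804) J/mol = −189 kJ/mol.

−189 kJ/mol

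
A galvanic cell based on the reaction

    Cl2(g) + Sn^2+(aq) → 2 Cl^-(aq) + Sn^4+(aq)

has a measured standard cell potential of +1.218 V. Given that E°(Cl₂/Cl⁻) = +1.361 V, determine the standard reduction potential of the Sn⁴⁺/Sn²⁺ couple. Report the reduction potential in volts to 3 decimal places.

+0.143 V

In the reaction as written the Cl₂/Cl⁻ couple is reduced (cathode) and Sn⁴⁺/Sn²⁺ is oxidized (anode), so E°cell = E°(Cl₂/Cl⁻) − E°(Sn⁴⁺/Sn²⁺).
E°(Sn⁴⁺/Sn²⁺) = E°(cathode) − E°cell = +1.361 − (+1.218) = +0.143 V.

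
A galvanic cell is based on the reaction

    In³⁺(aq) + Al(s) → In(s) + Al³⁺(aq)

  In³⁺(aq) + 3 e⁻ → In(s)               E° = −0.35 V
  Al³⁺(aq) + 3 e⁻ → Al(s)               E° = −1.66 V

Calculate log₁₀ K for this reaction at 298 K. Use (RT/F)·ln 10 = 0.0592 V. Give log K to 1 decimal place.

The In³⁺/In couple is reduced (cathode); E°cell = −0.35 − (−1.66) = +1.31 V with n = 3.
At equilibrium E = 0, so log K = nE°cell / 0.0592 = (3)(+1.31) / 0.0592 = 66.4.

log K = 66.4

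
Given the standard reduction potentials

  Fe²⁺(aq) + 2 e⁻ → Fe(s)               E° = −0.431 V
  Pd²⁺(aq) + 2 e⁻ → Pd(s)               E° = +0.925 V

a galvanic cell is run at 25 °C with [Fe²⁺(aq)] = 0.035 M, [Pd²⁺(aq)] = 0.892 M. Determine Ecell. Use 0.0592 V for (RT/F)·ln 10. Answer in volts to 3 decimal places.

+1.398 V

Pd²⁺/Pd is reduced (cathode, E° = +0.925 V) and Fe²⁺/Fe is oxidized (anode).
The standard potential is +0.925 − (−0.431) = +1.356 V and the balanced reaction transfers n = 2 electrons.
The balanced reaction is Pd²⁺(aq) + Fe(s) → Pd(s) + Fe²⁺(aq), so Q = [Fe²⁺(aq)] / [Pd²⁺(aq)] = 0.0392 and log Q = −1.406.
By the Nernst equation, E = +1.356 − (0.0592/2)·(−1.406) = +1.398 V.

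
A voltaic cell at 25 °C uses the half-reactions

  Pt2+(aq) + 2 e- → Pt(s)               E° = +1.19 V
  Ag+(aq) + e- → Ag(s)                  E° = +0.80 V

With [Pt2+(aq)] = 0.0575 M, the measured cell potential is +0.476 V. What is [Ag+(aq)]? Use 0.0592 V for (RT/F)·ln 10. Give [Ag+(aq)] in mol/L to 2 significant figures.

0.0085 M

Pt²⁺/Pt is the cathode (higher E°); E°cell = +1.19 − (+0.80) = +0.39 V with n = 2.
Rearranging E = E° − (0.0592/n)·log Q gives log Q = 2(+0.39 − (+0.476))/0.0592 = −2.905.
The balanced reaction is Pt2+(aq) + 2 Ag(s) → Pt(s) + 2 Ag+(aq), so Q = [Ag+(aq)]^2 / [Pt2+(aq)].
Substituting the known concentrations and solving, log [Ag+(aq)] = −2.073 and [Ag+(aq)] = 0.0085 M.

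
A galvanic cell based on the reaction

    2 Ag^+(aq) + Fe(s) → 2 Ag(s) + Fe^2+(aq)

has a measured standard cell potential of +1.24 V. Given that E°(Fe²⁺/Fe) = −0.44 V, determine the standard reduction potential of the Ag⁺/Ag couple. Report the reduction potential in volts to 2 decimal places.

+0.80 V

In the reaction as written the Ag⁺/Ag couple is reduced (cathode) and Fe²⁺/Fe is oxidized (anode), so E°cell = E°(Ag⁺/Ag) − E°(Fe²⁺/Fe).
E°(Ag⁺/Ag) = E°cell + E°(anode) = +1.24 + (−0.44) = +0.80 V.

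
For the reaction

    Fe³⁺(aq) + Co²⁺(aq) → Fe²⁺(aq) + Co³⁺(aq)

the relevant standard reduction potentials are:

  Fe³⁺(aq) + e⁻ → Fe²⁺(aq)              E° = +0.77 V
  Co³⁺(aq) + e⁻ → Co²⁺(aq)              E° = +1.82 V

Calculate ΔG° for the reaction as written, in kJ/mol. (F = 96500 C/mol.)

In the reaction as written Fe³⁺(aq) is reduced, so the Fe³⁺/Fe²⁺ couple is the cathode and Co³⁺/Co²⁺ is the anode.
E°cell = +0.77 − (+1.82) = −1.05 V; balancing electrons gives n = 1.
ΔG° = −nFE°cell = −(1)(96500)(−1.05) J/mol = +101 kJ/mol.

+101 kJ/mol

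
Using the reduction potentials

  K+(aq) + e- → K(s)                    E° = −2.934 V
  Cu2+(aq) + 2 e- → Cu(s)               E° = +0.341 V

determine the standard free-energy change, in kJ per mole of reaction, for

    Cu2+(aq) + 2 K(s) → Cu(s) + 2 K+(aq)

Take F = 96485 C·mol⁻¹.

In the reaction as written Cu2+(aq) is reduced, so the Cu²⁺/Cu couple is the cathode and K⁺/K is the anode.
E°cell = +0.341 − (−2.934) = +3.275 V; balancing electrons gives n = 2.
ΔG° = −nFE°cell = −(2)(96485)(+3.275) J/mol = −632 kJ/mol.

−632 kJ/mol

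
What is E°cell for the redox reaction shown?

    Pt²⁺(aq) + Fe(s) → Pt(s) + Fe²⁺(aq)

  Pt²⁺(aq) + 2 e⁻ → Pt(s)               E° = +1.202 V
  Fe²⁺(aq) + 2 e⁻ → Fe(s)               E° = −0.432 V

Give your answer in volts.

Pt²⁺(aq) gains electrons, so the Pt²⁺/Pt couple is the cathode; the Fe²⁺/Fe couple is the anode.
E°cell = E°(cathode) − E°(anode) = +1.202 − (−0.432) = +1.634 V.
The positive value indicates the reaction is spontaneous as written.

+1.634 V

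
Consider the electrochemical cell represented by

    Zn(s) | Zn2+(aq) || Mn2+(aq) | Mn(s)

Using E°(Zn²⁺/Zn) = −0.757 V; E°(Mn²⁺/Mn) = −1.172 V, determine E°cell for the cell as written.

By convention the left-hand electrode in cell notation is the anode (oxidation) and the right-hand electrode is the cathode (reduction).
E°cell = E°(right) − E°(left) = −1.172 − (−0.757) = −0.415 V.
The negative sign shows that, as written, the cell would require an external voltage to drive the reaction.

−0.415 V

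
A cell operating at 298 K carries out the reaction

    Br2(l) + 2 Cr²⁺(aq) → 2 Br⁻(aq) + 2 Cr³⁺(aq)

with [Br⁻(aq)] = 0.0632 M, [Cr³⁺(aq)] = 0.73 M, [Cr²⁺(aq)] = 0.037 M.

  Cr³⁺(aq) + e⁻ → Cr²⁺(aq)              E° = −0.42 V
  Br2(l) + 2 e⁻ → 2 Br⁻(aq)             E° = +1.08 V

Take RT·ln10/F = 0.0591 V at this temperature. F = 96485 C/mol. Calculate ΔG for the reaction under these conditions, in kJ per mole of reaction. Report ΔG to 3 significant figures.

−288 kJ/mol

The standard cell potential is +1.08 − (−0.42) = +1.50 V, with n = 2 electrons in the balanced equation.
Here Q = ([Br⁻(aq)]^2·[Cr³⁺(aq)]^2) / [Cr²⁺(aq)]^2 = 1.55 (log Q = 0.192), giving E = +1.50 − (0.0591/2)·(0.192) = +1.4943 V.
ΔG = −nFE = −(2)(96485)(+1.4943) J/mol = −288 kJ/mol.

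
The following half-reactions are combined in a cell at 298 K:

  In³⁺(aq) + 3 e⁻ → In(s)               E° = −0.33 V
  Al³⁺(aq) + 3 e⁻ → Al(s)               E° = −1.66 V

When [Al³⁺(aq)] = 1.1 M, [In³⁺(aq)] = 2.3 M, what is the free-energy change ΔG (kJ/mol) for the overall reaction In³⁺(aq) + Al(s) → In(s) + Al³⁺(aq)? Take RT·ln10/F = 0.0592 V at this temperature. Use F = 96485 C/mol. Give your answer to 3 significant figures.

−387 kJ/mol

E°cell = −0.33 − (−1.66) = +1.33 V; the balanced reaction transfers n = 3 electrons.
Here Q = [Al³⁺(aq)] / [In³⁺(aq)] = 0.478 (log Q = −0.320), giving E = +1.33 − (0.0592/3)·(−0.320) = +1.3363 V.
ΔG = −nFE = −(3)(96485)(+1.3363) J/mol = −387 kJ/mol.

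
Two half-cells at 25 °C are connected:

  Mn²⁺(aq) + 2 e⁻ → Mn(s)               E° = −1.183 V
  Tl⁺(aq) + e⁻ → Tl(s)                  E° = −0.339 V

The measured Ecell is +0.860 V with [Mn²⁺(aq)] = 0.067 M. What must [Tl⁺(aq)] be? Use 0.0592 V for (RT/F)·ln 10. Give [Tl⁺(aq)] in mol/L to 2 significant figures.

Tl⁺/Tl is the cathode (higher E°); E°cell = −0.339 − (−1.183) = +0.844 V with n = 2.
From the Nernst equation, log Q = n(E° − E)/0.0592 = 2·(+0.844 − (+0.860))/0.0592 = −0.541.
Balancing electrons gives 2 Tl⁺(aq) + Mn(s) → 2 Tl(s) + Mn²⁺(aq); thus Q = [Mn²⁺(aq)] / [Tl⁺(aq)]^2.
Isolating [Tl⁺(aq)] in Q = 10^{−0.541} yields log [Tl⁺(aq)] = −0.316, i.e. 0.48 M.

0.48 M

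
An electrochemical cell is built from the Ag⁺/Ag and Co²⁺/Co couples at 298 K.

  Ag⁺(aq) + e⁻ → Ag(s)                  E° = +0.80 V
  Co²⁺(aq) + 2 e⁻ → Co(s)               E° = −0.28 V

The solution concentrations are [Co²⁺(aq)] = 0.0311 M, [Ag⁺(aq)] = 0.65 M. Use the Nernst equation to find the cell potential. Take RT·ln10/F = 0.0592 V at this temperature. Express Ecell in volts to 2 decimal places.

Ag⁺/Ag is reduced (cathode, E° = +0.80 V) and Co²⁺/Co is oxidized (anode).
E°cell = +0.80 − (−0.28) = +1.08 V, with n = 2 electrons transferred.
The balanced reaction is 2 Ag⁺(aq) + Co(s) → 2 Ag(s) + Co²⁺(aq), so Q = [Co²⁺(aq)] / [Ag⁺(aq)]^2 = 0.0736 and log Q = −1.133.
E = E° − (0.0592/n)·log Q = +1.08 − (0.0592/2)(−1.133) = +1.11 V.

+1.11 V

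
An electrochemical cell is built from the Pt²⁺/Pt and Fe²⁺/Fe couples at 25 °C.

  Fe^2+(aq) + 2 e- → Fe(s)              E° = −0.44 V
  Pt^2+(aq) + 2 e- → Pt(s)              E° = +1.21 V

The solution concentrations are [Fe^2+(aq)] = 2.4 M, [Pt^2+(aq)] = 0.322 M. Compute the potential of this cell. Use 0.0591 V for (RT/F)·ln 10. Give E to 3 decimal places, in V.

Since E°(Pt²⁺/Pt) > E°(Fe²⁺/Fe), Pt²⁺/Pt serves as the cathode.
The standard potential is +1.21 − (−0.44) = +1.65 V and the balanced reaction transfers n = 2 electrons.
For the overall reaction Pt^2+(aq) + Fe(s) → Pt(s) + Fe^2+(aq), Q = [Fe^2+(aq)] / [Pt^2+(aq)] = 7.45, giving log Q = 0.872.
E = E° − (0.0591/n)·log Q = +1.65 − (0.0591/2)(0.872) = +1.624 V.

+1.624 V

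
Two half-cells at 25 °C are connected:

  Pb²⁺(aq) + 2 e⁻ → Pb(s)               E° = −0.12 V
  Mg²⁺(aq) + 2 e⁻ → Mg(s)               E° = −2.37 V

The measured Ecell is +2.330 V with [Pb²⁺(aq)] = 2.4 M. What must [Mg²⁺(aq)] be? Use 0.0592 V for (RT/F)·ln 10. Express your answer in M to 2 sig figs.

With Pb²⁺/Pb at the cathode and Mg²⁺/Mg at the anode, E°cell = −0.12 − (−2.37) = +2.25 V (n = 2).
Since E = E° − (0.0592/n)·log Q, log Q = n(E° − E)/0.0592 = −2.703.
Balancing electrons gives Pb²⁺(aq) + Mg(s) → Pb(s) + Mg²⁺(aq); thus Q = [Mg²⁺(aq)] / [Pb²⁺(aq)].
Solving for the unknown gives log [Mg²⁺(aq)] = −2.323, so [Mg²⁺(aq)] ≈ 0.0048 M.

0.0048 M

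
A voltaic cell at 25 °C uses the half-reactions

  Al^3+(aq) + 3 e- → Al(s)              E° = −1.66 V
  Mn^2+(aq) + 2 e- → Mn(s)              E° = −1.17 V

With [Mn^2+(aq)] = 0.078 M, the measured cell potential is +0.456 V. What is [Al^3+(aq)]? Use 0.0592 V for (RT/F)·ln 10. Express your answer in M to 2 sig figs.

1.2 M

With Mn²⁺/Mn at the cathode and Al³⁺/Al at the anode, E°cell = −1.17 − (−1.66) = +0.49 V (n = 6).
From the Nernst equation, log Q = n(E° − E)/0.0592 = 6·(+0.49 − (+0.456))/0.0592 = 3.446.
The balanced reaction is 3 Mn^2+(aq) + 2 Al(s) → 3 Mn(s) + 2 Al^3+(aq), so Q = [Al^3+(aq)]^2 / [Mn^2+(aq)]^3.
Solving for the unknown gives log [Al^3+(aq)] = 0.061, so [Al^3+(aq)] ≈ 1.2 M.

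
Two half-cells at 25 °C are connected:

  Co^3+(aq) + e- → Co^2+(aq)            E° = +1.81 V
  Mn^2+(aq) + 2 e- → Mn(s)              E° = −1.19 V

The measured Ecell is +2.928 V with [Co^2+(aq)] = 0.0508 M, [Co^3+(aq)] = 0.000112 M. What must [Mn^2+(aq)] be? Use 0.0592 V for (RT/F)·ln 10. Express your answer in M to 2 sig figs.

0.0013 M

Co³⁺/Co²⁺ is the cathode (higher E°); E°cell = +1.81 − (−1.19) = +3.00 V with n = 2.
Rearranging E = E° − (0.0592/n)·log Q gives log Q = 2(+3.00 − (+2.928))/0.0592 = 2.432.
For 2 Co^3+(aq) + Mn(s) → 2 Co^2+(aq) + Mn^2+(aq), the reaction quotient is Q = ([Co^2+(aq)]^2·[Mn^2+(aq)]) / [Co^3+(aq)]^2.
Isolating [Mn^2+(aq)] in Q = 10^{2.432} yields log [Mn^2+(aq)] = −2.881, i.e. 0.0013 M.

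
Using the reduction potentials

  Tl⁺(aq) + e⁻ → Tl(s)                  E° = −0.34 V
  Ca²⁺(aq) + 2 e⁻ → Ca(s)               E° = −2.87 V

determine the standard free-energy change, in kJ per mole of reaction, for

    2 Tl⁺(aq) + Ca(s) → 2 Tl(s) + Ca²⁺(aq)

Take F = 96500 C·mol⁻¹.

In the reaction as written Tl⁺(aq) is reduced, so the Tl⁺/Tl couple is the cathode and Ca²⁺/Ca is the anode.
E°cell = −0.34 − (−2.87) = +2.53 V; balancing electrons gives n = 2.
ΔG° = −nFE°cell = −(2)(96500)(+2.53) J/mol = −488 kJ/mol.

−488 kJ/mol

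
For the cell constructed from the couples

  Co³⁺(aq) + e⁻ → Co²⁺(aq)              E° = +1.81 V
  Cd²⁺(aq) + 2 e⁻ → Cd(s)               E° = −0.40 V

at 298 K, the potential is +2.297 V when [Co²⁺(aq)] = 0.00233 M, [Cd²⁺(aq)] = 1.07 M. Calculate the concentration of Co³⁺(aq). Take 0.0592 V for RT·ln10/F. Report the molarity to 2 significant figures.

0.071 M

Co³⁺/Co²⁺ is the cathode (higher E°); E°cell = +1.81 − (−0.40) = +2.21 V with n = 2.
Rearranging E = E° − (0.0592/n)·log Q gives log Q = 2(+2.21 − (+2.297))/0.0592 = −2.939.
Balancing electrons gives 2 Co³⁺(aq) + Cd(s) → 2 Co²⁺(aq) + Cd²⁺(aq); thus Q = ([Co²⁺(aq)]^2·[Cd²⁺(aq)]) / [Co³⁺(aq)]^2.
Isolating [Co³⁺(aq)] in Q = 10^{−2.939} yields log [Co³⁺(aq)] = −1.148, i.e. 0.071 M.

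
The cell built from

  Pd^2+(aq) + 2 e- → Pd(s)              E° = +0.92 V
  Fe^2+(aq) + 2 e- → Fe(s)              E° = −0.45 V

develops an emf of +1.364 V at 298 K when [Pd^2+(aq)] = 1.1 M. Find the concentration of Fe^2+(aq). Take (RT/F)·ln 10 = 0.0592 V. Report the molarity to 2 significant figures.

1.8 M

Pd²⁺/Pd is the cathode (higher E°); E°cell = +0.92 − (−0.45) = +1.37 V with n = 2.
Since E = E° − (0.0592/n)·log Q, log Q = n(E° − E)/0.0592 = 0.203.
For Pd^2+(aq) + Fe(s) → Pd(s) + Fe^2+(aq), the reaction quotient is Q = [Fe^2+(aq)] / [Pd^2+(aq)].
Substituting the known concentrations and solving, log [Fe^2+(aq)] = 0.244 and [Fe^2+(aq)] = 1.8 M.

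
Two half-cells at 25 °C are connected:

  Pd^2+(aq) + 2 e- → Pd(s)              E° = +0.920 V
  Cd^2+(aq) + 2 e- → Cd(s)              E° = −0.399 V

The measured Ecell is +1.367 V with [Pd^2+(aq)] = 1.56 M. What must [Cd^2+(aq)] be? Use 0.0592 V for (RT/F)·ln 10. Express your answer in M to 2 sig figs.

0.037 M

With Pd²⁺/Pd at the cathode and Cd²⁺/Cd at the anode, E°cell = +0.920 − (−0.399) = +1.319 V (n = 2).
Since E = E° − (0.0592/n)·log Q, log Q = n(E° − E)/0.0592 = −1.622.
For Pd^2+(aq) + Cd(s) → Pd(s) + Cd^2+(aq), the reaction quotient is Q = [Cd^2+(aq)] / [Pd^2+(aq)].
Isolating [Cd^2+(aq)] in Q = 10^{−1.622} yields log [Cd^2+(aq)] = −1.429, i.e. 0.037 M.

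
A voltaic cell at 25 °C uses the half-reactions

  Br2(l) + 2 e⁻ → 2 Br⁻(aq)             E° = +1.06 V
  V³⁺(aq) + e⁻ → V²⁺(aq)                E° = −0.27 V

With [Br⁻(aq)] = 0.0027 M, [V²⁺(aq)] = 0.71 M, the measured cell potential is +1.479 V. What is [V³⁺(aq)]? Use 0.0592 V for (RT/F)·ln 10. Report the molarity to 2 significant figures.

0.80 M

Br₂/Br⁻ is the cathode (higher E°); E°cell = +1.06 − (−0.27) = +1.33 V with n = 2.
Rearranging E = E° − (0.0592/n)·log Q gives log Q = 2(+1.33 − (+1.479))/0.0592 = −5.034.
The balanced reaction is Br2(l) + 2 V²⁺(aq) → 2 Br⁻(aq) + 2 V³⁺(aq), so Q = ([Br⁻(aq)]^2·[V³⁺(aq)]^2) / [V²⁺(aq)]^2.
Isolating [V³⁺(aq)] in Q = 10^{−5.034} yields log [V³⁺(aq)] = −0.097, i.e. 0.80 M.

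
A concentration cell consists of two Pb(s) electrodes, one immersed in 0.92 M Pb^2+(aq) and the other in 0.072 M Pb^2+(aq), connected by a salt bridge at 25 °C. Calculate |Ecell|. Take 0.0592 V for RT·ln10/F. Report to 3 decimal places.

For a concentration cell E°cell = 0, since both electrodes use the same couple.
The compartment with the higher Pb^2+(aq) concentration (0.92 M) acts as the cathode; ions are reduced there and produced at the dilute (0.072 M) anode.
With n = 2, Ecell = −(0.0592/2)·log([dilute]/[conc]) = −(0.0592/2)·log(0.072/0.92) = +0.033 V.

0.033 V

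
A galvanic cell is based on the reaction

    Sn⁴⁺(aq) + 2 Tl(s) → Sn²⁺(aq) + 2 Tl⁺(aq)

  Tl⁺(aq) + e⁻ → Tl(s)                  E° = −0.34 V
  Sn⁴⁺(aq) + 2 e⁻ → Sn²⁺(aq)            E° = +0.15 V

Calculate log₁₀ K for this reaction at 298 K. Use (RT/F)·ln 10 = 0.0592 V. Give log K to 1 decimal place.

The Sn⁴⁺/Sn²⁺ couple is reduced (cathode); E°cell = +0.15 − (−0.34) = +0.49 V with n = 2.
At equilibrium E = 0, so log K = nE°cell / 0.0592 = (2)(+0.49) / 0.0592 = 16.6.

log K = 16.6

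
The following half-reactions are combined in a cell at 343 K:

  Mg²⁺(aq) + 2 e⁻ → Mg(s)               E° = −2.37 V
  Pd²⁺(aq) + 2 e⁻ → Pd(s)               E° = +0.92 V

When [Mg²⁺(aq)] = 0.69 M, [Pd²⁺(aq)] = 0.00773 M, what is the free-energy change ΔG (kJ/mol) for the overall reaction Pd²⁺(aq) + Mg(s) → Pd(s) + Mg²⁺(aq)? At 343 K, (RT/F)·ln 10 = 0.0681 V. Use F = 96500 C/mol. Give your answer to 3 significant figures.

−622 kJ/mol

The standard cell potential is +0.92 − (−2.37) = +3.29 V, with n = 2 electrons in the balanced equation.
Q = [Mg²⁺(aq)] / [Pd²⁺(aq)] = 89.3, so log Q = 1.951 and E = +3.29 − (0.0681/2)(1.951) = +3.2236 V.
ΔG = −nFE = −(2)(96500)(+3.2236) J/mol = −622 kJ/mol.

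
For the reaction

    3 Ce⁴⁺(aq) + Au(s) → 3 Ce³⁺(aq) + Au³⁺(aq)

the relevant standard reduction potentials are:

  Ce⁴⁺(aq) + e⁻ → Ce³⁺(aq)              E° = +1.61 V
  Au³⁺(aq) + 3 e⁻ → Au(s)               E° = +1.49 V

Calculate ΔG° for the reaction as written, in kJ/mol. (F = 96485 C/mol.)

In the reaction as written Ce⁴⁺(aq) is reduced, so the Ce⁴⁺/Ce³⁺ couple is the cathode and Au³⁺/Au is the anode.
E°cell = +1.61 − (+1.49) = +0.12 V; balancing electrons gives n = 3.
ΔG° = −nFE°cell = −(3)(96485)(+0.12) J/mol = −34.7 kJ/mol.

−34.7 kJ/mol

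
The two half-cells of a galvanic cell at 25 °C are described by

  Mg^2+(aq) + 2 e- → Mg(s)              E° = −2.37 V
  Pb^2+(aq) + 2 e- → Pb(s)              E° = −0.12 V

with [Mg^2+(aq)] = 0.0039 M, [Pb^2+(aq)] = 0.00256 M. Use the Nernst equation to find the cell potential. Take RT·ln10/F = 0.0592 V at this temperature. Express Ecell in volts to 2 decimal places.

The Pb²⁺/Pb couple has the more positive E°, so it is the cathode; Mg²⁺/Mg is the anode.
E°cell = E°cat − E°an = −0.12 − (−2.37) = +2.25 V; n = 2.
Balancing gives Pb^2+(aq) + Mg(s) → Pb(s) + Mg^2+(aq); hence Q = [Mg^2+(aq)] / [Pb^2+(aq)] = 1.52 (log Q = 0.183).
E = E° − (0.0592/n)·log Q = +2.25 − (0.0592/2)(0.183) = +2.24 V.

+2.24 V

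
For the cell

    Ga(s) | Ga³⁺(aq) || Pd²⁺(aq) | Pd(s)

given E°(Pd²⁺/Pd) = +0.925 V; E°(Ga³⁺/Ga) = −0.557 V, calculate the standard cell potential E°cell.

+1.482 V

By convention the left-hand electrode in cell notation is the anode (oxidation) and the right-hand electrode is the cathode (reduction).
E°cell = E°(right) − E°(left) = +0.925 − (−0.557) = +1.482 V.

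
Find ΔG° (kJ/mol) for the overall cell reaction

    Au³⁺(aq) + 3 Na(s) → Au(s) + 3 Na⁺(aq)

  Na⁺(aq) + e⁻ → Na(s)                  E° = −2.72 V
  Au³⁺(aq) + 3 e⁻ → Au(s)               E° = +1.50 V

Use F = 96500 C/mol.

−1222 kJ/mol

In the reaction as written Au³⁺(aq) is reduced, so the Au³⁺/Au couple is the cathode and Na⁺/Na is the anode.
E°cell = +1.50 − (−2.72) = +4.22 V; balancing electrons gives n = 3.
ΔG° = −nFE°cell = −(3)(96500)(+4.22) J/mol = −1222 kJ/mol.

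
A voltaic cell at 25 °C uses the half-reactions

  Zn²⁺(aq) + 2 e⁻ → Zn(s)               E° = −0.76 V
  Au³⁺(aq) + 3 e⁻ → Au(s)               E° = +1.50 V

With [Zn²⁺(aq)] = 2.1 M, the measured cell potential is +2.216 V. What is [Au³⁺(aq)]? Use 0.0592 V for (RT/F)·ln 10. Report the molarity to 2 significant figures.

Au³⁺/Au is the cathode (higher E°); E°cell = +1.50 − (−0.76) = +2.26 V with n = 6.
From the Nernst equation, log Q = n(E° − E)/0.0592 = 6·(+2.26 − (+2.216))/0.0592 = 4.459.
The balanced reaction is 2 Au³⁺(aq) + 3 Zn(s) → 2 Au(s) + 3 Zn²⁺(aq), so Q = [Zn²⁺(aq)]^3 / [Au³⁺(aq)]^2.
Solving for the unknown gives log [Au³⁺(aq)] = −1.746, so [Au³⁺(aq)] ≈ 0.018 M.

0.018 M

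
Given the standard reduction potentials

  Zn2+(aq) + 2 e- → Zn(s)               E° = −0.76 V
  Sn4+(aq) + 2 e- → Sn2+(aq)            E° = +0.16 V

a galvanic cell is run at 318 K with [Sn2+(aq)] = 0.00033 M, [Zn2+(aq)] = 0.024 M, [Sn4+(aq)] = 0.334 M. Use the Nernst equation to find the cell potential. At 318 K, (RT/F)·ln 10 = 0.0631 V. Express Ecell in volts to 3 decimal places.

Sn⁴⁺/Sn²⁺ is reduced (cathode, E° = +0.16 V) and Zn²⁺/Zn is oxidized (anode).
The standard potential is +0.16 − (−0.76) = +0.92 V and the balanced reaction transfers n = 2 electrons.
Balancing gives Sn4+(aq) + Zn(s) → Sn2+(aq) + Zn2+(aq); hence Q = ([Sn2+(aq)]·[Zn2+(aq)]) / [Sn4+(aq)] = 2.37×10^−5 (log Q = −4.625).
E = E° − (0.0631/n)·log Q = +0.92 − (0.0631/2)(−4.625) = +1.066 V.

+1.066 V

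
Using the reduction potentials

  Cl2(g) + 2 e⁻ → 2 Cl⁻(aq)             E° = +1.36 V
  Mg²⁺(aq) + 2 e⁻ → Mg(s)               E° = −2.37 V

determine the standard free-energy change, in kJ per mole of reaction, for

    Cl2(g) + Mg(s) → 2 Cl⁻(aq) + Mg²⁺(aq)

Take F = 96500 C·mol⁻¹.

In the reaction as written Cl2(g) is reduced, so the Cl₂/Cl⁻ couple is the cathode and Mg²⁺/Mg is the anode.
E°cell = +1.36 − (−2.37) = +3.73 V; balancing electrons gives n = 2.
ΔG° = −nFE°cell = −(2)(96500)(+3.73) J/mol = −720 kJ/mol.

−720 kJ/mol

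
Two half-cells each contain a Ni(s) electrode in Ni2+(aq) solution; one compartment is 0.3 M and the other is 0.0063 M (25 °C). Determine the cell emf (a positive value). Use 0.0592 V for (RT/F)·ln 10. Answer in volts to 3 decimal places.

0.050 V

For a concentration cell E°cell = 0, since both electrodes use the same couple.
The compartment with the higher Ni2+(aq) concentration (0.3 M) acts as the cathode; ions are reduced there and produced at the dilute (0.0063 M) anode.
With n = 2, Ecell = −(0.0592/2)·log([dilute]/[conc]) = −(0.0592/2)·log(0.0063/0.3) = +0.050 V.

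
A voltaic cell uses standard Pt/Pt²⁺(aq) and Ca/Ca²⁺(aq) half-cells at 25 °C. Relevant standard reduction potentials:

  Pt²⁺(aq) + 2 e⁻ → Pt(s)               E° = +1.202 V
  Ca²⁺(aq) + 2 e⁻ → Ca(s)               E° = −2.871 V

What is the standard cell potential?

The Pt²⁺/Pt couple has the higher E°, so Pt ion is reduced (cathode) and Ca is oxidized (anode).
E°cell = E°(cathode) − E°(anode) = +1.202 − (−2.871) = +4.073 V.

+4.073 V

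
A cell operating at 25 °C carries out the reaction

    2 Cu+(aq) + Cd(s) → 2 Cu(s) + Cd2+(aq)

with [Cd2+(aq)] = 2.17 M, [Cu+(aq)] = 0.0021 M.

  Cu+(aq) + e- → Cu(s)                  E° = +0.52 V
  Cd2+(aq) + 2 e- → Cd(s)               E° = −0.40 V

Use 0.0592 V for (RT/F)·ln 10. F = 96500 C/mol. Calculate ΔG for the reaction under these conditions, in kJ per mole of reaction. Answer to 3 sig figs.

E°cell = +0.52 − (−0.40) = +0.92 V; the balanced reaction transfers n = 2 electrons.
Q = [Cd2+(aq)] / [Cu+(aq)]^2 = 4.92×10^5, so log Q = 5.692 and E = +0.92 − (0.0592/2)(5.692) = +0.7515 V.
ΔG = −nFE = −(2)(96500)(+0.7515) J/mol = −145 kJ/mol.

−145 kJ/mol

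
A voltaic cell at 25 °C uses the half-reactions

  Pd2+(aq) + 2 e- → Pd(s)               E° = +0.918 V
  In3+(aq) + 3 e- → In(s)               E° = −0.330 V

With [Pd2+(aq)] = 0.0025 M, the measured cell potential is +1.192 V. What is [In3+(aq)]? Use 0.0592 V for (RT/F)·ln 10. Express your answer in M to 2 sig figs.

With Pd²⁺/Pd at the cathode and In³⁺/In at the anode, E°cell = +0.918 − (−0.330) = +1.248 V (n = 6).
Since E = E° − (0.0592/n)·log Q, log Q = n(E° − E)/0.0592 = 5.676.
The balanced reaction is 3 Pd2+(aq) + 2 In(s) → 3 Pd(s) + 2 In3+(aq), so Q = [In3+(aq)]^2 / [Pd2+(aq)]^3.
Isolating [In3+(aq)] in Q = 10^{5.676} yields log [In3+(aq)] = −1.065, i.e. 0.086 M.

0.086 M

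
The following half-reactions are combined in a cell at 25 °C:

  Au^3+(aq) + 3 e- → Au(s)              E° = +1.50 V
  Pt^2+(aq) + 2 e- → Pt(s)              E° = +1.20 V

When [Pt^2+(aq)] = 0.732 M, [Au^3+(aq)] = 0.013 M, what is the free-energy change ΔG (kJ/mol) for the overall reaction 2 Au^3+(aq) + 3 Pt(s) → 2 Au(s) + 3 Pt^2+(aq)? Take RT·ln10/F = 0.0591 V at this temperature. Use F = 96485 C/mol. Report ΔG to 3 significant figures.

E°cell = +1.50 − (+1.20) = +0.30 V; the balanced reaction transfers n = 6 electrons.
The reaction quotient is [Pt^2+(aq)]^3 / [Au^3+(aq)]^2 = 2.32×10^3; by Nernst, E = +0.30 − (0.0591/6)(3.366) = +0.2668 V.
Finally ΔG = −nFE = −(6)(96485 C/mol)(+0.2668 V) = −154 kJ/mol.

−154 kJ/mol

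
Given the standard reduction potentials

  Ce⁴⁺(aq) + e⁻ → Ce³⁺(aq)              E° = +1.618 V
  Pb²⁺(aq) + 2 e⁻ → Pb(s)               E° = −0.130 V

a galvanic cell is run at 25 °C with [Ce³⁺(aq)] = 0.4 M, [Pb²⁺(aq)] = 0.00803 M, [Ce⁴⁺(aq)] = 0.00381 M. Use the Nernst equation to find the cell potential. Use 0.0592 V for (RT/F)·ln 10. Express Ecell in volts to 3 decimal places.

+1.690 V

Since E°(Ce⁴⁺/Ce³⁺) > E°(Pb²⁺/Pb), Ce⁴⁺/Ce³⁺ serves as the cathode.
The standard potential is +1.618 − (−0.130) = +1.748 V and the balanced reaction transfers n = 2 electrons.
Balancing gives 2 Ce⁴⁺(aq) + Pb(s) → 2 Ce³⁺(aq) + Pb²⁺(aq); hence Q = ([Ce³⁺(aq)]^2·[Pb²⁺(aq)]) / [Ce⁴⁺(aq)]^2 = 88.5 (log Q = 1.947).
E = E° − (0.0592/n)·log Q = +1.748 − (0.0592/2)(1.947) = +1.690 V.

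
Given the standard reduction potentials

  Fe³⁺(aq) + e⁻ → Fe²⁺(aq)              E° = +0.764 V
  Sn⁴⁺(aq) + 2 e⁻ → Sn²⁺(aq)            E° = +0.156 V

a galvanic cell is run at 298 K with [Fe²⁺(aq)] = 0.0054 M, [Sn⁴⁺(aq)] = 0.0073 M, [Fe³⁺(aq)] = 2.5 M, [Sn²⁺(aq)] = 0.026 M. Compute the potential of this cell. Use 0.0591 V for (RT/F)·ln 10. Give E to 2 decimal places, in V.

Since E°(Fe³⁺/Fe²⁺) > E°(Sn⁴⁺/Sn²⁺), Fe³⁺/Fe²⁺ serves as the cathode.
E°cell = E°cat − E°an = +0.764 − (+0.156) = +0.608 V; n = 2.
For the overall reaction 2 Fe³⁺(aq) + Sn²⁺(aq) → 2 Fe²⁺(aq) + Sn⁴⁺(aq), Q = ([Fe²⁺(aq)]^2·[Sn⁴⁺(aq)]) / ([Fe³⁺(aq)]^2·[Sn²⁺(aq)]) = 1.31×10^−6, giving log Q = −5.883.
By the Nernst equation, E = +0.608 − (0.0591/2)·(−5.883) = +0.78 V.

+0.78 V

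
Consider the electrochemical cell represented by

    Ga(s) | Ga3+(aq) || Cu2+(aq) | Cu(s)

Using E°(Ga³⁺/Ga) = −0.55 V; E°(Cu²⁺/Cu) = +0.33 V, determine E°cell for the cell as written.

+0.88 V

By convention the left-hand electrode in cell notation is the anode (oxidation) and the right-hand electrode is the cathode (reduction).
E°cell = E°(right) − E°(left) = +0.33 − (−0.55) = +0.88 V.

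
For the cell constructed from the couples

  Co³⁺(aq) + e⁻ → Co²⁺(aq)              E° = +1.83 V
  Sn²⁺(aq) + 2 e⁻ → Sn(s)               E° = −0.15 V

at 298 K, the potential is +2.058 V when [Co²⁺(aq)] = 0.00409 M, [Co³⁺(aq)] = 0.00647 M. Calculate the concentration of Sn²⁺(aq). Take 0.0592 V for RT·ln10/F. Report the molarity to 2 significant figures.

With Co³⁺/Co²⁺ at the cathode and Sn²⁺/Sn at the anode, E°cell = +1.83 − (−0.15) = +1.98 V (n = 2).
Rearranging E = E° − (0.0592/n)·log Q gives log Q = 2(+1.98 − (+2.058))/0.0592 = −2.635.
The balanced reaction is 2 Co³⁺(aq) + Sn(s) → 2 Co²⁺(aq) + Sn²⁺(aq), so Q = ([Co²⁺(aq)]^2·[Sn²⁺(aq)]) / [Co³⁺(aq)]^2.
Solving for the unknown gives log [Sn²⁺(aq)] = −2.237, so [Sn²⁺(aq)] ≈ 0.0058 M.

0.0058 M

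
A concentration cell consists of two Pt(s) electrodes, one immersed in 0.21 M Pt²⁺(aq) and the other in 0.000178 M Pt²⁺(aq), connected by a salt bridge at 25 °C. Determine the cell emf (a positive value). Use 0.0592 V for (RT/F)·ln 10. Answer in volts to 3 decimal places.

0.091 V

For a concentration cell E°cell = 0, since both electrodes use the same couple.
The compartment with the higher Pt²⁺(aq) concentration (0.21 M) acts as the cathode; ions are reduced there and produced at the dilute (0.000178 M) anode.
With n = 2, Ecell = −(0.0592/2)·log([dilute]/[conc]) = −(0.0592/2)·log(0.000178/0.21) = +0.091 V.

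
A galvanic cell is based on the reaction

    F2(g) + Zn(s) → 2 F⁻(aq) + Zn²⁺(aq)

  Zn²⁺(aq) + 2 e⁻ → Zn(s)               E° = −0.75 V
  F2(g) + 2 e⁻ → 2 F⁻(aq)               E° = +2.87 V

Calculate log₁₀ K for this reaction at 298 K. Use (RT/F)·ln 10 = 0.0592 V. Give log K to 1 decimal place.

log K = 122.3

The F₂/F⁻ couple is reduced (cathode); E°cell = +2.87 − (−0.75) = +3.62 V with n = 2.
At equilibrium E = 0, so log K = nE°cell / 0.0592 = (2)(+3.62) / 0.0592 = 122.3.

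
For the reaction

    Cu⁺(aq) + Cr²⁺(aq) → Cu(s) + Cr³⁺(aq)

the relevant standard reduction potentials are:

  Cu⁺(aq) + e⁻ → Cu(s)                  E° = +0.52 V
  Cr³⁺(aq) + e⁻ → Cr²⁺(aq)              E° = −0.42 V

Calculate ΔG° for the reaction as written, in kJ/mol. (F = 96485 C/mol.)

In the reaction as written Cu⁺(aq) is reduced, so the Cu⁺/Cu couple is the cathode and Cr³⁺/Cr²⁺ is the anode.
E°cell = +0.52 − (−0.42) = +0.94 V; balancing electrons gives n = 1.
ΔG° = −nFE°cell = −(1)(96485)(+0.94) J/mol = −90.7 kJ/mol.

−90.7 kJ/mol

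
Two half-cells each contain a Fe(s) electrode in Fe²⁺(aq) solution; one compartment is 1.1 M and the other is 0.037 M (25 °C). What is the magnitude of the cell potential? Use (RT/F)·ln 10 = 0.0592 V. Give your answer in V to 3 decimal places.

0.044 V

For a concentration cell E°cell = 0, since both electrodes use the same couple.
The compartment with the higher Fe²⁺(aq) concentration (1.1 M) acts as the cathode; ions are reduced there and produced at the dilute (0.037 M) anode.
With n = 2, Ecell = −(0.0592/2)·log([dilute]/[conc]) = −(0.0592/2)·log(0.037/1.1) = +0.044 V.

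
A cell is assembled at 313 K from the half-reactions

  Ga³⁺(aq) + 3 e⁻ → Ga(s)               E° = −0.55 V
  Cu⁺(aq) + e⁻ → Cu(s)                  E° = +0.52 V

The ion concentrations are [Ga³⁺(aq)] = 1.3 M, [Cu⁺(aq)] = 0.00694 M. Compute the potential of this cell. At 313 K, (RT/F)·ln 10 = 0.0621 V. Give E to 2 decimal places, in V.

+0.93 V

Cu⁺/Cu is reduced (cathode, E° = +0.52 V) and Ga³⁺/Ga is oxidized (anode).
The standard potential is +0.52 − (−0.55) = +1.07 V and the balanced reaction transfers n = 3 electrons.
For the overall reaction 3 Cu⁺(aq) + Ga(s) → 3 Cu(s) + Ga³⁺(aq), Q = [Ga³⁺(aq)] / [Cu⁺(aq)]^3 = 3.89×10^6, giving log Q = 6.590.
By the Nernst equation, E = +1.07 − (0.0621/3)·(6.590) = +0.93 V.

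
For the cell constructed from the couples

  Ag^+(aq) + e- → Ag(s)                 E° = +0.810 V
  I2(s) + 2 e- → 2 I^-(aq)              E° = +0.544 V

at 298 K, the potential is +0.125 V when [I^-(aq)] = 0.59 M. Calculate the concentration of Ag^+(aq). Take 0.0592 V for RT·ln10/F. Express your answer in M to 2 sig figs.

With Ag⁺/Ag at the cathode and I₂/I⁻ at the anode, E°cell = +0.810 − (+0.544) = +0.266 V (n = 2).
Since E = E° − (0.0592/n)·log Q, log Q = n(E° − E)/0.0592 = 4.764.
Balancing electrons gives 2 Ag^+(aq) + 2 I^-(aq) → 2 Ag(s) + I2(s); thus Q = 1 / ([Ag^+(aq)]^2·[I^-(aq)]^2).
Solving for the unknown gives log [Ag^+(aq)] = −2.153, so [Ag^+(aq)] ≈ 0.0070 M.

0.0070 M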